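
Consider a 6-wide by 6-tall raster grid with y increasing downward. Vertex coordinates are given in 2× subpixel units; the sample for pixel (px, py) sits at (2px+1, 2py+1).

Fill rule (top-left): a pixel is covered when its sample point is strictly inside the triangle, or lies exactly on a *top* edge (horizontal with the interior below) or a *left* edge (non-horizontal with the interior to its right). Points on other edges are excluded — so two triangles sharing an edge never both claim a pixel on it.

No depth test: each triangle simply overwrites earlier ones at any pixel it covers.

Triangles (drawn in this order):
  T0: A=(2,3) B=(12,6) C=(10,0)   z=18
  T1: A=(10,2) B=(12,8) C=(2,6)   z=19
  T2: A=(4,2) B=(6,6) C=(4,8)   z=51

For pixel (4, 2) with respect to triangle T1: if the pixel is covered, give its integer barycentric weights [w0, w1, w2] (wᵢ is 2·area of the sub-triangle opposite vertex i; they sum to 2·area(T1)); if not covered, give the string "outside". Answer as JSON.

T0:
  2·area = 54  (B↔C swapped to make it positive)
  edge (2, 3)→(10, 0): d=(8,-3) top-left  bias=+0
  edge (10, 0)→(12, 6): d=(2,6) right/bottom  bias=-1
  edge (12, 6)→(2, 3): d=(-10,-3) top-left  bias=+0
    (4,0)@(9, 1): e=[5,8,41] → #
    (5,0)@(11, 1): e=[11,-4,47] → ·
    (1,1)@(3, 3): e=[3,48,3] → #
    (2,1)@(5, 3): e=[9,36,9] → #
    (3,1)@(7, 3): e=[15,24,15] → #
    (5,1)@(11, 3): e=[27,0,27] → ·  [on edge]
    (1,2)@(3, 5): e=[19,52,-17] → ·
    (2,2)@(5, 5): e=[25,40,-11] → ·
    (3,2)@(7, 5): e=[31,28,-5] → ·
    (4,2)@(9, 5): e=[37,16,1] → #
    (5,2)@(11, 5): e=[43,4,7] → #
    (4,3)@(9, 7): e=[53,20,-19] → ·
  covered (7 px):
    · · · · # ·
    · # # # # ·
    · · · · # #
    · · · · · ·
    · · · · · ·
    · · · · · ·
T1:
  2·area = 56
  edge (10, 2)→(12, 8): d=(2,6) right/bottom  bias=-1
  edge (12, 8)→(2, 6): d=(-10,-2) top-left  bias=+0
  edge (2, 6)→(10, 2): d=(8,-4) top-left  bias=+0
    (4,1)@(9, 3): e=[8,44,4] → #
    (5,1)@(11, 3): e=[-4,48,12] → ·
    (2,2)@(5, 5): e=[36,16,4] → #
    (3,2)@(7, 5): e=[24,20,12] → #
    (5,2)@(11, 5): e=[0,28,28] → ·  [on edge]
    (2,3)@(5, 7): e=[40,-4,20] → ·
    (3,3)@(7, 7): e=[28,0,28] → #  [on edge]
    (5,3)@(11, 7): e=[4,8,44] → #
    (3,4)@(7, 9): e=[32,-20,44] → ·
    (4,4)@(9, 9): e=[20,-16,52] → ·
    (5,4)@(11, 9): e=[8,-12,60] → ·
  covered (7 px):
    · · · · · ·
    · · · · # ·
    · · # # # ·
    · · · # # #
    · · · · · ·
    · · · · · ·
T2:
  2·area = 12
  edge (4, 2)→(6, 6): d=(2,4) right/bottom  bias=-1
  edge (6, 6)→(4, 8): d=(-2,2) right/bottom  bias=-1
  edge (4, 8)→(4, 2): d=(0,-6) top-left  bias=+0
    (5,0)@(11, 1): e=[-30,0,42] → ·  [on edge]
    (4,1)@(9, 3): e=[-18,0,30] → ·  [on edge]
    (2,2)@(5, 5): e=[2,4,6] → #
    (3,2)@(7, 5): e=[-6,0,18] → ·  [on edge]
    (2,3)@(5, 7): e=[6,0,6] → ·  [on edge]
    (1,4)@(3, 9): e=[18,0,-6] → ·  [on edge]
    (0,5)@(1, 11): e=[30,0,-18] → ·  [on edge]
  covered (1 px):
    · · · · · ·
    · · · · · ·
    · · # · · ·
    · · · · · ·
    · · · · · ·
    · · · · · ·

Result: [24,20,12]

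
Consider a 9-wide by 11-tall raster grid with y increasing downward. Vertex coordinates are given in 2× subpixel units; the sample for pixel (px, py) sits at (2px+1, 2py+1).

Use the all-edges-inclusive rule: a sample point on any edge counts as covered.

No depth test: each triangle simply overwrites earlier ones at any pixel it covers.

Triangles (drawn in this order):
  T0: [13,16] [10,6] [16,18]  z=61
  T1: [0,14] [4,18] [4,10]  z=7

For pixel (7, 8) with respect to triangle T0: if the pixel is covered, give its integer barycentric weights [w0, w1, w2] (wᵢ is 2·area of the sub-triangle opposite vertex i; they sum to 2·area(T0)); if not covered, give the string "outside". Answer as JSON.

T0:
  2·area = 24
  edge (13, 16)→(10, 6): d=(-3,-10) inclusive
  edge (10, 6)→(16, 18): d=(6,12) inclusive
  edge (16, 18)→(13, 16): d=(-3,-2) inclusive
    (5,4)@(11, 9): e=[1,6,17] → █
    (6,4)@(13, 9): e=[21,-18,21] → ·
    (5,5)@(11, 11): e=[-5,18,11] → ·
    (6,6)@(13, 13): e=[9,6,9] → █
    (7,6)@(15, 13): e=[29,-18,13] → ·
    (6,7)@(13, 15): e=[3,18,3] → █
    (7,7)@(15, 15): e=[23,-6,7] → ·
    (6,8)@(13, 17): e=[-3,30,-3] → ·
    (7,8)@(15, 17): e=[17,6,1] → █
    (8,8)@(17, 17): e=[37,-18,5] → ·
    (7,9)@(15, 19): e=[11,18,-5] → ·
  covered (4 px):
    · · · · · · · · ·
    · · · · · · · · ·
    · · · · · · · · ·
    · · · · · · · · ·
    · · · · · █ · · ·
    · · · · · · · · ·
    · · · · · · █ · ·
    · · · · · · █ · ·
    · · · · · · · █ ·
    · · · · · · · · ·
    · · · · · · · · ·
T1:
  2·area = 32  (B↔C swapped to make it positive)
  edge (0, 14)→(4, 10): d=(4,-4) inclusive
  edge (4, 10)→(4, 18): d=(0,8) inclusive
  edge (4, 18)→(0, 14): d=(-4,-4) inclusive
    (6,0)@(13, 1): e=[0,-72,104] → ·  [on edge]
    (5,1)@(11, 3): e=[0,-56,88] → ·  [on edge]
    (4,2)@(9, 5): e=[0,-40,72] → ·  [on edge]
    (3,3)@(7, 7): e=[0,-24,56] → ·  [on edge]
    (2,4)@(5, 9): e=[0,-8,40] → ·  [on edge]
    (1,5)@(3, 11): e=[0,8,24] → █  [on edge]
    (2,5)@(5, 11): e=[8,-8,32] → ·
    (0,6)@(1, 13): e=[0,24,8] → █  [on edge]
    (2,6)@(5, 13): e=[16,-8,24] → ·
    (0,7)@(1, 15): e=[8,24,0] → █  [on edge]
    (2,7)@(5, 15): e=[24,-8,16] → ·
    (0,8)@(1, 17): e=[16,24,-8] → ·
    (1,8)@(3, 17): e=[24,8,0] → █  [on edge]
    (2,9)@(5, 19): e=[40,-8,0] → ·  [on edge]
    (3,10)@(7, 21): e=[56,-24,0] → ·  [on edge]
  covered (6 px):
    · · · · · · · · ·
    · · · · · · · · ·
    · · · · · · · · ·
    · · · · · · · · ·
    · · · · · · · · ·
    · █ · · · · · · ·
    █ █ · · · · · · ·
    █ █ · · · · · · ·
    · █ · · · · · · ·
    · · · · · · · · ·
    · · · · · · · · ·

Result: [6,1,17]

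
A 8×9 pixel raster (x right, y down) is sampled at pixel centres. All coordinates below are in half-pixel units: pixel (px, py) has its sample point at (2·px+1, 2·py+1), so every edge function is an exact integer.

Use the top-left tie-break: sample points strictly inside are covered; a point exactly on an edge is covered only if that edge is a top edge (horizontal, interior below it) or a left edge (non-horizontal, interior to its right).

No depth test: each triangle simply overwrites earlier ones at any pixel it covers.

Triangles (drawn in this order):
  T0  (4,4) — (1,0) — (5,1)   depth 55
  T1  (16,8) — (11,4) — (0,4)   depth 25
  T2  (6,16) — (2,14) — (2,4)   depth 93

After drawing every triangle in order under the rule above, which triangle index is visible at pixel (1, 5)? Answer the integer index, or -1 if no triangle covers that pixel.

T0:
  2·area = 13
  edge (4, 4)→(1, 0): d=(-3,-4) top-left  bias=+0
  edge (1, 0)→(5, 1): d=(4,1) right/bottom  bias=-1
  edge (5, 1)→(4, 4): d=(-1,3) right/bottom  bias=-1
    (1,0)@(3, 1): e=[5,2,6] → #
    (2,0)@(5, 1): e=[13,0,0] → ·  [on edge]
    (1,1)@(3, 3): e=[-1,10,4] → ·
    (6,1)@(13, 3): e=[39,0,-26] → ·  [on edge]
    (1,3)@(3, 7): e=[-13,26,0] → ·  [on edge]
    (0,6)@(1, 13): e=[-39,52,0] → ·  [on edge]
  covered (1 px):
    · # · · · · · ·
    · · · · · · · ·
    · · · · · · · ·
    · · · · · · · ·
    · · · · · · · ·
    · · · · · · · ·
    · · · · · · · ·
    · · · · · · · ·
    · · · · · · · ·
T1:
  2·area = 44  (B↔C swapped to make it positive)
  edge (16, 8)→(0, 4): d=(-16,-4) top-left  bias=+0
  edge (0, 4)→(11, 4): d=(11,0) top-left  bias=+0
  edge (11, 4)→(16, 8): d=(5,4) right/bottom  bias=-1
    (2,2)@(5, 5): e=[4,11,29] → #
    (3,2)@(7, 5): e=[12,11,21] → #
    (4,2)@(9, 5): e=[20,11,13] → #
    (5,2)@(11, 5): e=[28,11,5] → #
    (6,2)@(13, 5): e=[36,11,-3] → ·
    (2,3)@(5, 7): e=[-28,33,39] → ·
    (3,3)@(7, 7): e=[-20,33,31] → ·
    (4,3)@(9, 7): e=[-12,33,23] → ·
    (5,3)@(11, 7): e=[-4,33,15] → ·
    (6,3)@(13, 7): e=[4,33,7] → #
    (7,3)@(15, 7): e=[12,33,-1] → ·
    (6,4)@(13, 9): e=[-28,55,17] → ·
  covered (5 px):
    · · · · · · · ·
    · · · · · · · ·
    · · # # # # · ·
    · · · · · · # ·
    · · · · · · · ·
    · · · · · · · ·
    · · · · · · · ·
    · · · · · · · ·
    · · · · · · · ·
T2:
  2·area = 40
  edge (6, 16)→(2, 14): d=(-4,-2) top-left  bias=+0
  edge (2, 14)→(2, 4): d=(0,-10) top-left  bias=+0
  edge (2, 4)→(6, 16): d=(4,12) right/bottom  bias=-1
    (0,0)@(1, 1): e=[50,-10,0] → ·  [on edge]
    (1,3)@(3, 7): e=[30,10,0] → ·  [on edge]
    (1,4)@(3, 9): e=[22,10,8] → #
    (2,4)@(5, 9): e=[26,30,-16] → ·
    (1,5)@(3, 11): e=[14,10,16] → #
    (2,5)@(5, 11): e=[18,30,-8] → ·
    (1,6)@(3, 13): e=[6,10,24] → #
    (2,6)@(5, 13): e=[10,30,0] → ·  [on edge]
    (1,7)@(3, 15): e=[-2,10,32] → ·
    (2,7)@(5, 15): e=[2,30,8] → #
    (3,7)@(7, 15): e=[6,50,-16] → ·
    (2,8)@(5, 17): e=[-6,30,16] → ·
  covered (4 px):
    · · · · · · · ·
    · · · · · · · ·
    · · · · · · · ·
    · · · · · · · ·
    · # · · · · · ·
    · # · · · · · ·
    · # · · · · · ·
    · · # · · · · ·
    · · · · · · · ·

Z-buffer (winner per pixel, '.' = empty):
  . 0 . . . . . .
  . . . . . . . .
  . . 1 1 1 1 . .
  . . . . . . 1 .
  . 2 . . . . . .
  . 2 . . . . . .
  . 2 . . . . . .
  . . 2 . . . . .
  . . . . . . . .

Final: 2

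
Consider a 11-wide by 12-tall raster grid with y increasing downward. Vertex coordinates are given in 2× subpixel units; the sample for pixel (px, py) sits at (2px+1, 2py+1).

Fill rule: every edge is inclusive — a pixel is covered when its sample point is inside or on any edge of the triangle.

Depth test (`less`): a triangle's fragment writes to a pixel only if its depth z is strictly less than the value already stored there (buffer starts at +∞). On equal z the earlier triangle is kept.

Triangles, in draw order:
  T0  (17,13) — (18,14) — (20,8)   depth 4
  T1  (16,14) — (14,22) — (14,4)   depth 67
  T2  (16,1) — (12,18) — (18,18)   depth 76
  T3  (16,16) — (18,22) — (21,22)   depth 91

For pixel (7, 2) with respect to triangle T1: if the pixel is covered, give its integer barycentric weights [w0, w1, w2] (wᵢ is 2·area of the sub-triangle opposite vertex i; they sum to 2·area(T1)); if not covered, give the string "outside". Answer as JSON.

T0:
  2·area = 8  (B↔C swapped to make it positive)
  edge (17, 13)→(20, 8): d=(3,-5) inclusive
  edge (20, 8)→(18, 14): d=(-2,6) inclusive
  edge (18, 14)→(17, 13): d=(-1,-1) inclusive
    (2,0)@(5, 1): e=[-96,104,0] → ·  [on edge]
    (3,1)@(7, 3): e=[-80,88,0] → ·  [on edge]
    (4,2)@(9, 5): e=[-64,72,0] → ·  [on edge]
    (10,2)@(21, 5): e=[-4,0,12] → ·  [on edge]
    (5,3)@(11, 7): e=[-48,56,0] → ·  [on edge]
    (6,4)@(13, 9): e=[-32,40,0] → ·  [on edge]
    (7,5)@(15, 11): e=[-16,24,0] → ·  [on edge]
    (9,5)@(19, 11): e=[4,0,4] → #  [on edge]
    (10,5)@(21, 11): e=[14,-12,6] → ·
    (8,6)@(17, 13): e=[0,8,0] → #  [on edge]
    (9,6)@(19, 13): e=[10,-4,2] → ·
    (8,7)@(17, 15): e=[6,4,-2] → ·
    (9,7)@(19, 15): e=[16,-8,0] → ·  [on edge]
    (8,8)@(17, 17): e=[12,0,-4] → ·  [on edge]
    (10,8)@(21, 17): e=[32,-24,0] → ·  [on edge]
    (5,11)@(11, 23): e=[0,24,-16] → ·  [on edge]
    (7,11)@(15, 23): e=[20,0,-12] → ·  [on edge]
  covered (2 px):
    · · · · · · · · · · ·
    · · · · · · · · · · ·
    · · · · · · · · · · ·
    · · · · · · · · · · ·
    · · · · · · · · · · ·
    · · · · · · · · · # ·
    · · · · · · · · # · ·
    · · · · · · · · · · ·
    · · · · · · · · · · ·
    · · · · · · · · · · ·
    · · · · · · · · · · ·
    · · · · · · · · · · ·
T1:
  2·area = 36
  edge (16, 14)→(14, 22): d=(-2,8) inclusive
  edge (14, 22)→(14, 4): d=(0,-18) inclusive
  edge (14, 4)→(16, 14): d=(2,10) inclusive
    (7,4)@(15, 9): e=[18,18,0] → #  [on edge]
    (8,4)@(17, 9): e=[2,54,-20] → ·
    (7,5)@(15, 11): e=[14,18,4] → #
    (8,5)@(17, 11): e=[-2,54,-16] → ·
    (7,6)@(15, 13): e=[10,18,8] → #
    (8,6)@(17, 13): e=[-6,54,-12] → ·
    (7,7)@(15, 15): e=[6,18,12] → #
    (8,7)@(17, 15): e=[-10,54,-8] → ·
    (7,8)@(15, 17): e=[2,18,16] → #
    (8,8)@(17, 17): e=[-14,54,-4] → ·
    (7,9)@(15, 19): e=[-2,18,20] → ·
    (8,9)@(17, 19): e=[-18,54,0] → ·  [on edge]
  covered (5 px):
    · · · · · · · · · · ·
    · · · · · · · · · · ·
    · · · · · · · · · · ·
    · · · · · · · · · · ·
    · · · · · · · # · · ·
    · · · · · · · # · · ·
    · · · · · · · # · · ·
    · · · · · · · # · · ·
    · · · · · · · # · · ·
    · · · · · · · · · · ·
    · · · · · · · · · · ·
    · · · · · · · · · · ·
T2:
  2·area = 102  (B↔C swapped to make it positive)
  edge (16, 1)→(18, 18): d=(2,17) inclusive
  edge (18, 18)→(12, 18): d=(-6,0) inclusive
  edge (12, 18)→(16, 1): d=(4,-17) inclusive
    (7,3)@(15, 7): e=[29,66,7] → #
    (8,3)@(17, 7): e=[-5,66,41] → ·
    (7,4)@(15, 9): e=[33,54,15] → #
    (8,4)@(17, 9): e=[-1,54,49] → ·
    (7,5)@(15, 11): e=[37,42,23] → #
    (8,5)@(17, 11): e=[3,42,57] → #
    (9,5)@(19, 11): e=[-31,42,91] → ·
    (7,6)@(15, 13): e=[41,30,31] → #
    (9,6)@(19, 13): e=[-27,30,99] → ·
    (6,7)@(13, 15): e=[79,18,5] → #
    (9,7)@(19, 15): e=[-23,18,107] → ·
    (6,8)@(13, 17): e=[83,6,13] → #
  covered (12 px):
    · · · · · · · · · · ·
    · · · · · · · · · · ·
    · · · · · · · · · · ·
    · · · · · · · # · · ·
    · · · · · · · # · · ·
    · · · · · · · # # · ·
    · · · · · · · # # · ·
    · · · · · · # # # · ·
    · · · · · · # # # · ·
    · · · · · · · · · · ·
    · · · · · · · · · · ·
    · · · · · · · · · · ·
T3:
  2·area = 18  (B↔C swapped to make it positive)
  edge (16, 16)→(21, 22): d=(5,6) inclusive
  edge (21, 22)→(18, 22): d=(-3,0) inclusive
  edge (18, 22)→(16, 16): d=(-2,-6) inclusive
    (5,0)@(11, 1): e=[-45,63,0] → ·  [on edge]
    (6,3)@(13, 7): e=[-27,45,0] → ·  [on edge]
    (7,6)@(15, 13): e=[-9,27,0] → ·  [on edge]
    (8,9)@(17, 19): e=[9,9,0] → #  [on edge]
    (9,9)@(19, 19): e=[-3,9,12] → ·
    (8,10)@(17, 21): e=[19,3,-4] → ·
    (9,10)@(19, 21): e=[7,3,8] → #
    (10,10)@(21, 21): e=[-5,3,20] → ·
    (9,11)@(19, 23): e=[17,-3,4] → ·
  covered (2 px):
    · · · · · · · · · · ·
    · · · · · · · · · · ·
    · · · · · · · · · · ·
    · · · · · · · · · · ·
    · · · · · · · · · · ·
    · · · · · · · · · · ·
    · · · · · · · · · · ·
    · · · · · · · · · · ·
    · · · · · · · · · · ·
    · · · · · · · · # · ·
    · · · · · · · · · # ·
    · · · · · · · · · · ·

Final: "outside"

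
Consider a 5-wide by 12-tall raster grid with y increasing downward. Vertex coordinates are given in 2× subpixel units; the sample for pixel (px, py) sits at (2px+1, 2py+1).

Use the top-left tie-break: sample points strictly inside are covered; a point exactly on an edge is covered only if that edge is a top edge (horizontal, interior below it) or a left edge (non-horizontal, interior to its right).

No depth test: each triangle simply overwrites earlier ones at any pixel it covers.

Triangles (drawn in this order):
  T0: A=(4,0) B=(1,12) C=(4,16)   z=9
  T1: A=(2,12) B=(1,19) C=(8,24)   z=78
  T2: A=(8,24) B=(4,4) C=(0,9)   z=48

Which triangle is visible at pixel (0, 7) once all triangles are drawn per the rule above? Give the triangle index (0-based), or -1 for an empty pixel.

T0:
  2·area = 48  (B↔C swapped to make it positive)
  edge (4, 0)→(4, 16): d=(0,16) right/bottom  bias=-1
  edge (4, 16)→(1, 12): d=(-3,-4) top-left  bias=+0
  edge (1, 12)→(4, 0): d=(3,-12) top-left  bias=+0
    (1,2)@(3, 5): e=[16,29,3] → X
    (2,2)@(5, 5): e=[-16,37,27] → .
    (1,3)@(3, 7): e=[16,23,9] → X
    (2,3)@(5, 7): e=[-16,31,33] → .
    (1,4)@(3, 9): e=[16,17,15] → X
    (2,4)@(5, 9): e=[-16,25,39] → .
    (1,5)@(3, 11): e=[16,11,21] → X
    (2,5)@(5, 11): e=[-16,19,45] → .
    (1,6)@(3, 13): e=[16,5,27] → X
    (2,6)@(5, 13): e=[-16,13,51] → .
    (1,7)@(3, 15): e=[16,-1,33] → .
  covered (5 px):
    . . . . .
    . . . . .
    . X . . .
    . X . . .
    . X . . .
    . X . . .
    . X . . .
    . . . . .
    . . . . .
    . . . . .
    . . . . .
    . . . . .
T1:
  2·area = 54  (B↔C swapped to make it positive)
  edge (2, 12)→(8, 24): d=(6,12) right/bottom  bias=-1
  edge (8, 24)→(1, 19): d=(-7,-5) top-left  bias=+0
  edge (1, 19)→(2, 12): d=(1,-7) top-left  bias=+0
    (1,2)@(3, 5): e=[-54,108,0] → .  [on edge]
    (1,7)@(3, 15): e=[6,38,10] → X
    (2,7)@(5, 15): e=[-18,48,24] → .
    (1,8)@(3, 17): e=[18,24,12] → X
    (2,8)@(5, 17): e=[-6,34,26] → .
    (0,9)@(1, 19): e=[54,0,0] → X  [on edge]
    (2,9)@(5, 19): e=[6,20,28] → X
    (3,9)@(7, 19): e=[-18,30,42] → .
    (0,10)@(1, 21): e=[66,-14,2] → .
    (1,10)@(3, 21): e=[42,-4,16] → .
    (2,10)@(5, 21): e=[18,6,30] → X
    (3,10)@(7, 21): e=[-6,16,44] → .
  covered (7 px):
    . . . . .
    . . . . .
    . . . . .
    . . . . .
    . . . . .
    . . . . .
    . . . . .
    . X . . .
    . X . . .
    X X X . .
    . . X . .
    . . . X .
T2:
  2·area = 100  (B↔C swapped to make it positive)
  edge (8, 24)→(0, 9): d=(-8,-15) top-left  bias=+0
  edge (0, 9)→(4, 4): d=(4,-5) top-left  bias=+0
  edge (4, 4)→(8, 24): d=(4,20) right/bottom  bias=-1
    (1,3)@(3, 7): e=[61,7,32] → X
    (2,3)@(5, 7): e=[91,17,-8] → .
    (0,4)@(1, 9): e=[15,5,80] → X
    (2,4)@(5, 9): e=[75,25,0] → .  [on edge]
    (0,5)@(1, 11): e=[-1,13,88] → .
    (1,5)@(3, 11): e=[29,23,48] → X
    (2,5)@(5, 11): e=[59,33,8] → X
    (3,5)@(7, 11): e=[89,43,-32] → .
    (1,6)@(3, 13): e=[13,31,56] → X
    (3,6)@(7, 13): e=[73,51,-24] → .
    (1,7)@(3, 15): e=[-3,39,64] → .
    (2,7)@(5, 15): e=[27,49,24] → X
    (3,9)@(7, 19): e=[25,75,0] → .  [on edge]
  covered (10 px):
    . . . . .
    . . . . .
    . . . . .
    . X . . .
    X X . . .
    . X X . .
    . X X . .
    . . X . .
    . . X . .
    . . . . .
    . . . X .
    . . . . .

Z-buffer (winner per pixel, '.' = empty):
  . . . . .
  . . . . .
  . 0 . . .
  . 2 . . .
  2 2 . . .
  . 2 2 . .
  . 2 2 . .
  . 1 2 . .
  . 1 2 . .
  1 1 1 . .
  . . 1 2 .
  . . . 1 .

Answer: -1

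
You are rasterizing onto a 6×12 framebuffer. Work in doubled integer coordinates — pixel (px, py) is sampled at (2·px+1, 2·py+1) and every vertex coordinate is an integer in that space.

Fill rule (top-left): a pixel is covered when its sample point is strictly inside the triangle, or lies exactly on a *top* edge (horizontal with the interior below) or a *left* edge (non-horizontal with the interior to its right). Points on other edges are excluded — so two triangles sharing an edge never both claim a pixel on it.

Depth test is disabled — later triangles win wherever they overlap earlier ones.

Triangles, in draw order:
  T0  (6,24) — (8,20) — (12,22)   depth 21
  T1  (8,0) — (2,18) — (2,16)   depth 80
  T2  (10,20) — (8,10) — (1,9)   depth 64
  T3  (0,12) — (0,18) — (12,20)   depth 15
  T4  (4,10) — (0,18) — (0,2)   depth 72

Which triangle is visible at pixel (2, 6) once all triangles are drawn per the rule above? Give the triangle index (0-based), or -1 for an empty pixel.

T0:
  2·area = 20
  edge (6, 24)→(8, 20): d=(2,-4) top-left  bias=+0
  edge (8, 20)→(12, 22): d=(4,2) right/bottom  bias=-1
  edge (12, 22)→(6, 24): d=(-6,2) right/bottom  bias=-1
    (4,10)@(9, 21): e=[6,2,12] → #
    (5,10)@(11, 21): e=[14,-2,8] → ·
    (3,11)@(7, 23): e=[2,14,4] → #
    (4,11)@(9, 23): e=[10,10,0] → ·  [on edge]
  covered (2 px):
    · · · · · ·
    · · · · · ·
    · · · · · ·
    · · · · · ·
    · · · · · ·
    · · · · · ·
    · · · · · ·
    · · · · · ·
    · · · · · ·
    · · · · · ·
    · · · · # ·
    · · · # · ·
T1:
  2·area = 12
  edge (8, 0)→(2, 18): d=(-6,18) right/bottom  bias=-1
  edge (2, 18)→(2, 16): d=(0,-2) top-left  bias=+0
  edge (2, 16)→(8, 0): d=(6,-16) top-left  bias=+0
    (3,1)@(7, 3): e=[0,10,2] → ·  [on edge]
    (2,4)@(5, 9): e=[0,6,6] → ·  [on edge]
    (1,7)@(3, 15): e=[0,2,10] → ·  [on edge]
    (0,10)@(1, 21): e=[0,-2,14] → ·  [on edge]
  covered (0 px):
    · · · · · ·
    · · · · · ·
    · · · · · ·
    · · · · · ·
    · · · · · ·
    · · · · · ·
    · · · · · ·
    · · · · · ·
    · · · · · ·
    · · · · · ·
    · · · · · ·
    · · · · · ·
T2:
  2·area = 68  (B↔C swapped to make it positive)
  edge (10, 20)→(1, 9): d=(-9,-11) top-left  bias=+0
  edge (1, 9)→(8, 10): d=(7,1) right/bottom  bias=-1
  edge (8, 10)→(10, 20): d=(2,10) right/bottom  bias=-1
    (3,2)@(7, 5): e=[102,-34,0] → ·  [on edge]
    (0,4)@(1, 9): e=[0,0,68] → ·  [on edge]
    (1,5)@(3, 11): e=[4,12,52] → #
    (2,5)@(5, 11): e=[26,10,32] → #
    (3,5)@(7, 11): e=[48,8,12] → #
    (4,5)@(9, 11): e=[70,6,-8] → ·
    (1,6)@(3, 13): e=[-14,26,56] → ·
    (2,6)@(5, 13): e=[8,24,36] → #
    (4,6)@(9, 13): e=[52,20,-4] → ·
    (2,7)@(5, 15): e=[-10,38,40] → ·
    (3,7)@(7, 15): e=[12,36,20] → #
    (4,7)@(9, 15): e=[34,34,0] → ·  [on edge]
  covered (7 px):
    · · · · · ·
    · · · · · ·
    · · · · · ·
    · · · · · ·
    · · · · · ·
    · # # # · ·
    · · # # · ·
    · · · # · ·
    · · · · # ·
    · · · · · ·
    · · · · · ·
    · · · · · ·
T3:
  2·area = 72  (B↔C swapped to make it positive)
  edge (0, 12)→(12, 20): d=(12,8) right/bottom  bias=-1
  edge (12, 20)→(0, 18): d=(-12,-2) top-left  bias=+0
  edge (0, 18)→(0, 12): d=(0,-6) top-left  bias=+0
    (0,6)@(1, 13): e=[4,62,6] → #
    (1,6)@(3, 13): e=[-12,66,18] → ·
    (0,7)@(1, 15): e=[28,38,6] → #
    (1,7)@(3, 15): e=[12,42,18] → #
    (2,7)@(5, 15): e=[-4,46,30] → ·
    (0,8)@(1, 17): e=[52,14,6] → #
    (2,8)@(5, 17): e=[20,22,30] → #
    (3,8)@(7, 17): e=[4,26,42] → #
    (4,8)@(9, 17): e=[-12,30,54] → ·
    (0,9)@(1, 19): e=[76,-10,6] → ·
    (1,9)@(3, 19): e=[60,-6,18] → ·
    (2,9)@(5, 19): e=[44,-2,30] → ·
  covered (9 px):
    · · · · · ·
    · · · · · ·
    · · · · · ·
    · · · · · ·
    · · · · · ·
    · · · · · ·
    # · · · · ·
    # # · · · ·
    # # # # · ·
    · · · # # ·
    · · · · · ·
    · · · · · ·
T4:
  2·area = 64
  edge (4, 10)→(0, 18): d=(-4,8) right/bottom  bias=-1
  edge (0, 18)→(0, 2): d=(0,-16) top-left  bias=+0
  edge (0, 2)→(4, 10): d=(4,8) right/bottom  bias=-1
    (0,2)@(1, 5): e=[44,16,4] → #
    (1,2)@(3, 5): e=[28,48,-12] → ·
    (0,3)@(1, 7): e=[36,16,12] → #
    (1,3)@(3, 7): e=[20,48,-4] → ·
    (0,4)@(1, 9): e=[28,16,20] → #
    (1,4)@(3, 9): e=[12,48,4] → #
    (2,4)@(5, 9): e=[-4,80,-12] → ·
    (0,5)@(1, 11): e=[20,16,28] → #
    (2,5)@(5, 11): e=[-12,80,-4] → ·
    (0,6)@(1, 13): e=[12,16,36] → #
    (1,6)@(3, 13): e=[-4,48,20] → ·
    (0,7)@(1, 15): e=[4,16,44] → #
  covered (8 px):
    · · · · · ·
    · · · · · ·
    # · · · · ·
    # · · · · ·
    # # · · · ·
    # # · · · ·
    # · · · · ·
    # · · · · ·
    · · · · · ·
    · · · · · ·
    · · · · · ·
    · · · · · ·

Z-buffer (winner per pixel, '.' = empty):
  . . . . . .
  . . . . . .
  4 . . . . .
  4 . . . . .
  4 4 . . . .
  4 4 2 2 . .
  4 . 2 2 . .
  4 3 . 2 . .
  3 3 3 3 2 .
  . . . 3 3 .
  . . . . 0 .
  . . . 0 . .

Answer: 2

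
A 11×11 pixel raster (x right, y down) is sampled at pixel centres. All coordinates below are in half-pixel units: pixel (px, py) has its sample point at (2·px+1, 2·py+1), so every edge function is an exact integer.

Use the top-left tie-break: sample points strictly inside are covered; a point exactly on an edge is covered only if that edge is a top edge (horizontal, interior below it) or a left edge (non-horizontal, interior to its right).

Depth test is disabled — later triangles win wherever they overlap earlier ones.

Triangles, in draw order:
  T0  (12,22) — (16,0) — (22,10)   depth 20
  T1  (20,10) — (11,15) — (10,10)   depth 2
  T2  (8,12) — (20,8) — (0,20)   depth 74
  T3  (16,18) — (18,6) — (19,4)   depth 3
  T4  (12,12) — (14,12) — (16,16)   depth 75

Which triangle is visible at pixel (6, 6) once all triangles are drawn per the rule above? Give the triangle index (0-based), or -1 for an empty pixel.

T0:
  2·area = 172
  edge (12, 22)→(16, 0): d=(4,-22) top-left  bias=+0
  edge (16, 0)→(22, 10): d=(6,10) right/bottom  bias=-1
  edge (22, 10)→(12, 22): d=(-10,12) right/bottom  bias=-1
    (8,1)@(17, 3): e=[34,8,130] → █
    (9,1)@(19, 3): e=[78,-12,106] → ·
    (8,2)@(17, 5): e=[42,20,110] → █
    (9,2)@(19, 5): e=[86,0,86] → ·  [on edge]
    (7,3)@(15, 7): e=[6,52,114] → █
    (9,3)@(19, 7): e=[94,12,66] → █
    (10,3)@(21, 7): e=[138,-8,42] → ·
    (7,4)@(15, 9): e=[14,64,94] → █
    (10,4)@(21, 9): e=[146,4,22] → █
    (7,5)@(15, 11): e=[22,76,74] → █
    (7,6)@(15, 13): e=[30,88,54] → █
    (10,6)@(21, 13): e=[162,28,-18] → ·
  covered (21 px):
    · · · · · · · · · · ·
    · · · · · · · · █ · ·
    · · · · · · · · █ · ·
    · · · · · · · █ █ █ ·
    · · · · · · · █ █ █ █
    · · · · · · · █ █ █ █
    · · · · · · · █ █ █ ·
    · · · · · · · █ █ · ·
    · · · · · · █ █ · · ·
    · · · · · · █ · · · ·
    · · · · · · · · · · ·
T1:
  2·area = 50
  edge (20, 10)→(11, 15): d=(-9,5) right/bottom  bias=-1
  edge (11, 15)→(10, 10): d=(-1,-5) top-left  bias=+0
  edge (10, 10)→(20, 10): d=(10,0) top-left  bias=+0
    (4,2)@(9, 5): e=[100,0,-50] → ·  [on edge]
    (5,5)@(11, 11): e=[36,4,10] → █
    (6,5)@(13, 11): e=[26,14,10] → █
    (7,5)@(15, 11): e=[16,24,10] → █
    (8,5)@(17, 11): e=[6,34,10] → █
    (9,5)@(19, 11): e=[-4,44,10] → ·
    (5,6)@(11, 13): e=[18,2,30] → █
    (7,6)@(15, 13): e=[-2,22,30] → ·
    (8,6)@(17, 13): e=[-12,32,30] → ·
    (5,7)@(11, 15): e=[0,0,50] → ·  [on edge]
    (6,7)@(13, 15): e=[-10,10,50] → ·
  covered (6 px):
    · · · · · · · · · · ·
    · · · · · · · · · · ·
    · · · · · · · · · · ·
    · · · · · · · · · · ·
    · · · · · · · · · · ·
    · · · · · █ █ █ █ · ·
    · · · · · █ █ · · · ·
    · · · · · · · · · · ·
    · · · · · · · · · · ·
    · · · · · · · · · · ·
    · · · · · · · · · · ·
T2:
  2·area = 64
  edge (8, 12)→(20, 8): d=(12,-4) top-left  bias=+0
  edge (20, 8)→(0, 20): d=(-20,12) right/bottom  bias=-1
  edge (0, 20)→(8, 12): d=(8,-8) top-left  bias=+0
    (9,0)@(19, 1): e=[-88,152,0] → ·  [on edge]
    (8,1)@(17, 3): e=[-72,136,0] → ·  [on edge]
    (7,2)@(15, 5): e=[-56,120,0] → ·  [on edge]
    (6,3)@(13, 7): e=[-40,104,0] → ·  [on edge]
    (5,4)@(11, 9): e=[-24,88,0] → ·  [on edge]
    (8,4)@(17, 9): e=[0,16,48] → █  [on edge]
    (9,4)@(19, 9): e=[8,-8,64] → ·
    (4,5)@(9, 11): e=[-8,72,0] → ·  [on edge]
    (5,5)@(11, 11): e=[0,48,16] → █  [on edge]
    (6,5)@(13, 11): e=[8,24,32] → █
    (7,5)@(15, 11): e=[16,0,48] → ·  [on edge]
    (8,5)@(17, 11): e=[24,-24,64] → ·
    (2,6)@(5, 13): e=[0,80,-16] → ·  [on edge]
    (3,6)@(7, 13): e=[8,56,0] → █  [on edge]
    (2,7)@(5, 15): e=[24,40,0] → █  [on edge]
    (1,8)@(3, 17): e=[40,24,0] → █  [on edge]
    (2,8)@(5, 17): e=[48,0,16] → ·  [on edge]
    (0,9)@(1, 19): e=[56,8,0] → █  [on edge]
  covered (10 px):
    · · · · · · · · · · ·
    · · · · · · · · · · ·
    · · · · · · · · · · ·
    · · · · · · · · · · ·
    · · · · · · · · █ · ·
    · · · · · █ █ · · · ·
    · · · █ █ █ · · · · ·
    · · █ █ · · · · · · ·
    · █ · · · · · · · · ·
    █ · · · · · · · · · ·
    · · · · · · · · · · ·
T3:
  2·area = 8
  edge (16, 18)→(18, 6): d=(2,-12) top-left  bias=+0
  edge (18, 6)→(19, 4): d=(1,-2) top-left  bias=+0
  edge (19, 4)→(16, 18): d=(-3,14) right/bottom  bias=-1
    (8,6)@(17, 13): e=[2,5,1] → █
    (9,6)@(19, 13): e=[26,9,-27] → ·
    (8,7)@(17, 15): e=[6,7,-5] → ·
  covered (1 px):
    · · · · · · · · · · ·
    · · · · · · · · · · ·
    · · · · · · · · · · ·
    · · · · · · · · · · ·
    · · · · · · · · · · ·
    · · · · · · · · · · ·
    · · · · · · · · █ · ·
    · · · · · · · · · · ·
    · · · · · · · · · · ·
    · · · · · · · · · · ·
    · · · · · · · · · · ·
T4:
  2·area = 8
  edge (12, 12)→(14, 12): d=(2,0) top-left  bias=+0
  edge (14, 12)→(16, 16): d=(2,4) right/bottom  bias=-1
  edge (16, 16)→(12, 12): d=(-4,-4) top-left  bias=+0
    (0,0)@(1, 1): e=[-22,30,0] → ·  [on edge]
    (1,1)@(3, 3): e=[-18,26,0] → ·  [on edge]
    (2,2)@(5, 5): e=[-14,22,0] → ·  [on edge]
    (3,3)@(7, 7): e=[-10,18,0] → ·  [on edge]
    (4,4)@(9, 9): e=[-6,14,0] → ·  [on edge]
    (5,5)@(11, 11): e=[-2,10,0] → ·  [on edge]
    (6,6)@(13, 13): e=[2,6,0] → █  [on edge]
    (7,6)@(15, 13): e=[2,-2,8] → ·
    (6,7)@(13, 15): e=[6,10,-8] → ·
    (7,7)@(15, 15): e=[6,2,0] → █  [on edge]
    (8,7)@(17, 15): e=[6,-6,8] → ·
    (7,8)@(15, 17): e=[10,6,-8] → ·
    (8,8)@(17, 17): e=[10,-2,0] → ·  [on edge]
    (9,9)@(19, 19): e=[14,-6,0] → ·  [on edge]
    (10,10)@(21, 21): e=[18,-10,0] → ·  [on edge]
  covered (2 px):
    · · · · · · · · · · ·
    · · · · · · · · · · ·
    · · · · · · · · · · ·
    · · · · · · · · · · ·
    · · · · · · · · · · ·
    · · · · · · · · · · ·
    · · · · · · █ · · · ·
    · · · · · · · █ · · ·
    · · · · · · · · · · ·
    · · · · · · · · · · ·
    · · · · · · · · · · ·

Z-buffer (winner per pixel, '.' = empty):
  . . . . . . . . . . .
  . . . . . . . . 0 . .
  . . . . . . . . 0 . .
  . . . . . . . 0 0 0 .
  . . . . . . . 0 2 0 0
  . . . . . 2 2 1 1 0 0
  . . . 2 2 2 4 0 3 0 .
  . . 2 2 . . . 4 0 . .
  . 2 . . . . 0 0 . . .
  2 . . . . . 0 . . . .
  . . . . . . . . . . .

Result: 4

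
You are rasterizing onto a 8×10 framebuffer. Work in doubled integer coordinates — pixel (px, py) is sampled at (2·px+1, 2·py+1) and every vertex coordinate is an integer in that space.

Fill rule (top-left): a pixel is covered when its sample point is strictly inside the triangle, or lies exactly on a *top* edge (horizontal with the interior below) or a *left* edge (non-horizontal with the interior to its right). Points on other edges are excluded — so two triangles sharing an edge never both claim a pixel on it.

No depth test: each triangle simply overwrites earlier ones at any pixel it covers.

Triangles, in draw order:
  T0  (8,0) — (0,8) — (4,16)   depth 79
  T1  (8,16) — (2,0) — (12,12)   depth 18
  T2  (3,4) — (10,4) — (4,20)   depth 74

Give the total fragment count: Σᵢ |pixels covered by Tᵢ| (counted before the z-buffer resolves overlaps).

T0:
  2·area = 96  (B↔C swapped to make it positive)
  edge (8, 0)→(4, 16): d=(-4,16) right/bottom  bias=-1
  edge (4, 16)→(0, 8): d=(-4,-8) top-left  bias=+0
  edge (0, 8)→(8, 0): d=(8,-8) top-left  bias=+0
    (3,0)@(7, 1): e=[12,84,0] → X  [on edge]
    (4,0)@(9, 1): e=[-20,100,16] → .
    (2,1)@(5, 3): e=[36,60,0] → X  [on edge]
    (4,1)@(9, 3): e=[-28,92,32] → .
    (1,2)@(3, 5): e=[60,36,0] → X  [on edge]
    (3,2)@(7, 5): e=[-4,68,32] → .
    (0,3)@(1, 7): e=[84,12,0] → X  [on edge]
    (3,3)@(7, 7): e=[-12,60,48] → .
    (0,4)@(1, 9): e=[76,4,16] → X
    (3,4)@(7, 9): e=[-20,52,64] → .
    (0,5)@(1, 11): e=[68,-4,32] → .
    (1,5)@(3, 11): e=[36,12,48] → X
  covered (14 px):
    . . . X . . . .
    . . X X . . . .
    . X X . . . . .
    X X X . . . . .
    X X X . . . . .
    . X X . . . . .
    . X . . . . . .
    . . . . . . . .
    . . . . . . . .
    . . . . . . . .
T1:
  2·area = 88
  edge (8, 16)→(2, 0): d=(-6,-16) top-left  bias=+0
  edge (2, 0)→(12, 12): d=(10,12) right/bottom  bias=-1
  edge (12, 12)→(8, 16): d=(-4,4) right/bottom  bias=-1
    (2,2)@(5, 5): e=[18,14,56] → X
    (3,2)@(7, 5): e=[50,-10,48] → .
    (2,3)@(5, 7): e=[6,34,48] → X
    (3,3)@(7, 7): e=[38,10,40] → X
    (4,3)@(9, 7): e=[70,-14,32] → .
    (2,4)@(5, 9): e=[-6,54,40] → .
    (3,4)@(7, 9): e=[26,30,32] → X
    (4,4)@(9, 9): e=[58,6,24] → X
    (5,4)@(11, 9): e=[90,-18,16] → .
    (7,4)@(15, 9): e=[154,-66,0] → .  [on edge]
    (3,5)@(7, 11): e=[14,50,24] → X
    (5,5)@(11, 11): e=[78,2,8] → X
    (6,5)@(13, 11): e=[110,-22,0] → .  [on edge]
    (5,6)@(11, 13): e=[66,22,0] → .  [on edge]
    (4,7)@(9, 15): e=[22,66,0] → .  [on edge]
    (3,8)@(7, 17): e=[-22,110,0] → .  [on edge]
    (2,9)@(5, 19): e=[-66,154,0] → .  [on edge]
  covered (10 px):
    . . . . . . . .
    . . . . . . . .
    . . X . . . . .
    . . X X . . . .
    . . . X X . . .
    . . . X X X . .
    . . . X X . . .
    . . . . . . . .
    . . . . . . . .
    . . . . . . . .
T2:
  2·area = 112
  edge (3, 4)→(10, 4): d=(7,0) top-left  bias=+0
  edge (10, 4)→(4, 20): d=(-6,16) right/bottom  bias=-1
  edge (4, 20)→(3, 4): d=(-1,-16) top-left  bias=+0
    (2,2)@(5, 5): e=[7,74,31] → X
    (3,2)@(7, 5): e=[7,42,63] → X
    (4,2)@(9, 5): e=[7,10,95] → X
    (5,2)@(11, 5): e=[7,-22,127] → .
    (2,3)@(5, 7): e=[21,62,29] → X
    (4,3)@(9, 7): e=[21,-2,93] → .
    (2,4)@(5, 9): e=[35,50,27] → X
    (4,4)@(9, 9): e=[35,-14,91] → .
    (2,5)@(5, 11): e=[49,38,25] → X
    (4,5)@(9, 11): e=[49,-26,89] → .
    (2,6)@(5, 13): e=[63,26,23] → X
    (3,6)@(7, 13): e=[63,-6,55] → .
  covered (12 px):
    . . . . . . . .
    . . . . . . . .
    . . X X X . . .
    . . X X . . . .
    . . X X . . . .
    . . X X . . . .
    . . X . . . . .
    . . X . . . . .
    . . X . . . . .
    . . . . . . . .

Answer: 36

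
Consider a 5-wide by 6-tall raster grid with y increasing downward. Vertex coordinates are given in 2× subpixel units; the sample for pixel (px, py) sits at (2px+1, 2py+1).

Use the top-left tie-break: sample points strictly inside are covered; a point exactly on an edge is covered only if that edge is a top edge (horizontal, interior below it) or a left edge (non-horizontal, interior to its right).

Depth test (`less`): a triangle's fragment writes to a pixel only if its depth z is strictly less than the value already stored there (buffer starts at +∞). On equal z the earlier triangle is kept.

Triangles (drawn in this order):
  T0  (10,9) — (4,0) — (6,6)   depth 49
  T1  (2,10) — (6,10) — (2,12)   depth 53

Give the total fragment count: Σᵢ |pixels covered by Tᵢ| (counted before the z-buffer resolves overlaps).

T0:
  2·area = 18  (B↔C swapped to make it positive)
  edge (10, 9)→(6, 6): d=(-4,-3) top-left  bias=+0
  edge (6, 6)→(4, 0): d=(-2,-6) top-left  bias=+0
  edge (4, 0)→(10, 9): d=(6,9) right/bottom  bias=-1
    (2,1)@(5, 3): e=[9,0,9] → X  [on edge]
    (3,1)@(7, 3): e=[15,12,-9] → .
    (2,2)@(5, 5): e=[1,-4,21] → .
    (3,2)@(7, 5): e=[7,8,3] → X
    (4,2)@(9, 5): e=[13,20,-15] → .
    (3,3)@(7, 7): e=[-1,4,15] → .
    (3,4)@(7, 9): e=[-9,0,27] → .  [on edge]
  covered (2 px):
    . . . . .
    . . X . .
    . . . X .
    . . . . .
    . . . . .
    . . . . .
T1:
  2·area = 8
  edge (2, 10)→(6, 10): d=(4,0) top-left  bias=+0
  edge (6, 10)→(2, 12): d=(-4,2) right/bottom  bias=-1
  edge (2, 12)→(2, 10): d=(0,-2) top-left  bias=+0
    (1,5)@(3, 11): e=[4,2,2] → X
    (2,5)@(5, 11): e=[4,-2,6] → .
  covered (1 px):
    . . . . .
    . . . . .
    . . . . .
    . . . . .
    . . . . .
    . X . . .

Result: 3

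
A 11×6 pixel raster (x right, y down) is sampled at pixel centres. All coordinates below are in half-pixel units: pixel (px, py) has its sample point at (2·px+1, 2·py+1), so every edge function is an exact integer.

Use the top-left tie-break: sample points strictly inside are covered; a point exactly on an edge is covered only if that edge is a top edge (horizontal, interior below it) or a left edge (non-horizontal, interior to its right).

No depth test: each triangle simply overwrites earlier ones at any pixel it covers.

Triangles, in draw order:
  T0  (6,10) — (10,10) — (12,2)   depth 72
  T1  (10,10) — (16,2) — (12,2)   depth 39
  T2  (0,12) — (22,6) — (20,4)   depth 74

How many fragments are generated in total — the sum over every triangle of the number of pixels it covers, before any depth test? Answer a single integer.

T0:
  2·area = 32  (B↔C swapped to make it positive)
  edge (6, 10)→(12, 2): d=(6,-8) top-left  bias=+0
  edge (12, 2)→(10, 10): d=(-2,8) right/bottom  bias=-1
  edge (10, 10)→(6, 10): d=(-4,0) right/bottom  bias=-1
    (5,2)@(11, 5): e=[10,2,20] → X
    (6,2)@(13, 5): e=[26,-14,20] → .
    (4,3)@(9, 7): e=[6,14,12] → X
    (5,3)@(11, 7): e=[22,-2,12] → .
    (3,4)@(7, 9): e=[2,26,4] → X
    (5,4)@(11, 9): e=[34,-6,4] → .
    (3,5)@(7, 11): e=[14,22,-4] → .
    (4,5)@(9, 11): e=[30,6,-4] → .
  covered (4 px):
    . . . . . . . . . . .
    . . . . . . . . . . .
    . . . . . X . . . . .
    . . . . X . . . . . .
    . . . X X . . . . . .
    . . . . . . . . . . .
T1:
  2·area = 32  (B↔C swapped to make it positive)
  edge (10, 10)→(12, 2): d=(2,-8) top-left  bias=+0
  edge (12, 2)→(16, 2): d=(4,0) top-left  bias=+0
  edge (16, 2)→(10, 10): d=(-6,8) right/bottom  bias=-1
    (6,1)@(13, 3): e=[10,4,18] → X
    (7,1)@(15, 3): e=[26,4,2] → X
    (8,1)@(17, 3): e=[42,4,-14] → .
    (6,2)@(13, 5): e=[14,12,6] → X
    (7,2)@(15, 5): e=[30,12,-10] → .
    (5,3)@(11, 7): e=[2,20,10] → X
    (6,3)@(13, 7): e=[18,20,-6] → .
    (5,4)@(11, 9): e=[6,28,-2] → .
  covered (4 px):
    . . . . . . . . . . .
    . . . . . . X X . . .
    . . . . . . X . . . .
    . . . . . X . . . . .
    . . . . . . . . . . .
    . . . . . . . . . . .
T2:
  2·area = 56  (B↔C swapped to make it positive)
  edge (0, 12)→(20, 4): d=(20,-8) top-left  bias=+0
  edge (20, 4)→(22, 6): d=(2,2) right/bottom  bias=-1
  edge (22, 6)→(0, 12): d=(-22,6) right/bottom  bias=-1
    (8,0)@(17, 1): e=[-84,0,140] → .  [on edge]
    (9,1)@(19, 3): e=[-28,0,84] → .  [on edge]
    (9,2)@(19, 5): e=[12,4,40] → X
    (10,2)@(21, 5): e=[28,0,28] → .  [on edge]
    (6,3)@(13, 7): e=[4,20,32] → X
    (7,3)@(15, 7): e=[20,16,20] → X
    (8,3)@(17, 7): e=[36,12,8] → X
    (9,3)@(19, 7): e=[52,8,-4] → .
    (4,4)@(9, 9): e=[12,32,12] → X
    (5,4)@(11, 9): e=[28,28,0] → .  [on edge]
    (6,4)@(13, 9): e=[44,24,-12] → .
    (7,4)@(15, 9): e=[60,20,-24] → .
  covered (6 px):
    . . . . . . . . . . .
    . . . . . . . . . . .
    . . . . . . . . . X .
    . . . . . . X X X . .
    . . . . X . . . . . .
    . X . . . . . . . . .

Final: 14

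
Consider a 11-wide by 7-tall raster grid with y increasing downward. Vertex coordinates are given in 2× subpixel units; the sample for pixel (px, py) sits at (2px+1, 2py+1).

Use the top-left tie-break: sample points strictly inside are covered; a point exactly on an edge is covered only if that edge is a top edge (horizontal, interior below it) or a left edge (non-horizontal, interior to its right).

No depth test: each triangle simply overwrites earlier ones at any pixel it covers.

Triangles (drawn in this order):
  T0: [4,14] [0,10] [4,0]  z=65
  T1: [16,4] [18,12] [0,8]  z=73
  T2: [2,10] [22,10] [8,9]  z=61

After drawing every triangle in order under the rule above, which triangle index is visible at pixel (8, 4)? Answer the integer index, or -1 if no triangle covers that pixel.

T0:
  2·area = 56
  edge (4, 14)→(0, 10): d=(-4,-4) top-left  bias=+0
  edge (0, 10)→(4, 0): d=(4,-10) top-left  bias=+0
  edge (4, 0)→(4, 14): d=(0,14) right/bottom  bias=-1
    (1,1)@(3, 3): e=[40,2,14] → █
    (2,1)@(5, 3): e=[48,22,-14] → ·
    (1,2)@(3, 5): e=[32,10,14] → █
    (2,2)@(5, 5): e=[40,30,-14] → ·
    (1,3)@(3, 7): e=[24,18,14] → █
    (2,3)@(5, 7): e=[32,38,-14] → ·
    (0,4)@(1, 9): e=[8,6,42] → █
    (2,4)@(5, 9): e=[24,46,-14] → ·
    (0,5)@(1, 11): e=[0,14,42] → █  [on edge]
    (2,5)@(5, 11): e=[16,54,-14] → ·
    (0,6)@(1, 13): e=[-8,22,42] → ·
    (1,6)@(3, 13): e=[0,42,14] → █  [on edge]
  covered (8 px):
    · · · · · · · · · · ·
    · █ · · · · · · · · ·
    · █ · · · · · · · · ·
    · █ · · · · · · · · ·
    █ █ · · · · · · · · ·
    █ █ · · · · · · · · ·
    · █ · · · · · · · · ·
T1:
  2·area = 136
  edge (16, 4)→(18, 12): d=(2,8) right/bottom  bias=-1
  edge (18, 12)→(0, 8): d=(-18,-4) top-left  bias=+0
  edge (0, 8)→(16, 4): d=(16,-4) top-left  bias=+0
    (6,2)@(13, 5): e=[26,106,4] → █
    (7,2)@(15, 5): e=[10,114,12] → █
    (8,2)@(17, 5): e=[-6,122,20] → ·
    (2,3)@(5, 7): e=[94,38,4] → █
    (3,3)@(7, 7): e=[78,46,12] → █
    (4,3)@(9, 7): e=[62,54,20] → █
    (5,3)@(11, 7): e=[46,62,28] → █
    (8,3)@(17, 7): e=[-2,86,52] → ·
    (2,4)@(5, 9): e=[98,2,36] → █
    (8,4)@(17, 9): e=[2,50,84] → █
    (9,4)@(19, 9): e=[-14,58,92] → ·
    (2,5)@(5, 11): e=[102,-34,68] → ·
  covered (17 px):
    · · · · · · · · · · ·
    · · · · · · · · · · ·
    · · · · · · █ █ · · ·
    · · █ █ █ █ █ █ · · ·
    · · █ █ █ █ █ █ █ · ·
    · · · · · · · █ █ · ·
    · · · · · · · · · · ·
T2:
  2·area = 20  (B↔C swapped to make it positive)
  edge (2, 10)→(8, 9): d=(6,-1) top-left  bias=+0
  edge (8, 9)→(22, 10): d=(14,1) right/bottom  bias=-1
  edge (22, 10)→(2, 10): d=(-20,0) right/bottom  bias=-1
  covered (0 px):
    · · · · · · · · · · ·
    · · · · · · · · · · ·
    · · · · · · · · · · ·
    · · · · · · · · · · ·
    · · · · · · · · · · ·
    · · · · · · · · · · ·
    · · · · · · · · · · ·

Z-buffer (winner per pixel, '.' = empty):
  . . . . . . . . . . .
  . 0 . . . . . . . . .
  . 0 . . . . 1 1 . . .
  . 0 1 1 1 1 1 1 . . .
  0 0 1 1 1 1 1 1 1 . .
  0 0 . . . . . 1 1 . .
  . 0 . . . . . . . . .

Result: 1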